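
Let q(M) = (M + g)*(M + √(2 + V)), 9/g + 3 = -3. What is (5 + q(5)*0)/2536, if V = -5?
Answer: 5/2536 ≈ 0.0019716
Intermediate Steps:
g = -3/2 (g = 9/(-3 - 3) = 9/(-6) = 9*(-⅙) = -3/2 ≈ -1.5000)
q(M) = (-3/2 + M)*(M + I*√3) (q(M) = (M - 3/2)*(M + √(2 - 5)) = (-3/2 + M)*(M + √(-3)) = (-3/2 + M)*(M + I*√3))
(5 + q(5)*0)/2536 = (5 + (5² - 3/2*5 - 3*I*√3/2 + I*5*√3)*0)/2536 = (5 + (25 - 15/2 - 3*I*√3/2 + 5*I*√3)*0)*(1/2536) = (5 + (35/2 + 7*I*√3/2)*0)*(1/2536) = (5 + 0)*(1/2536) = 5*(1/2536) = 5/2536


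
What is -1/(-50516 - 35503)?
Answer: 1/86019 ≈ 1.1625e-5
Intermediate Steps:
-1/(-50516 - 35503) = -1/(-86019) = -1*(-1/86019) = 1/86019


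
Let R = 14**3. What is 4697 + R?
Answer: 7441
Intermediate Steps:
R = 2744
4697 + R = 4697 + 2744 = 7441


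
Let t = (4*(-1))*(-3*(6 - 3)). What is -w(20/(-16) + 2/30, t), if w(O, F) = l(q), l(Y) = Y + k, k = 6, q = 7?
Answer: -13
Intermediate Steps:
l(Y) = 6 + Y (l(Y) = Y + 6 = 6 + Y)
t = 36 (t = -(-12)*3 = -4*(-9) = 36)
w(O, F) = 13 (w(O, F) = 6 + 7 = 13)
-w(20/(-16) + 2/30, t) = -1*13 = -13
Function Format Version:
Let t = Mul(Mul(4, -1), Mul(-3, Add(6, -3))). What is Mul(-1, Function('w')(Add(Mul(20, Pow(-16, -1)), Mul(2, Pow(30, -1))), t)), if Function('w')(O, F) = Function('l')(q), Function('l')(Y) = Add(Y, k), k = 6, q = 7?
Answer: -13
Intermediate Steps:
Function('l')(Y) = Add(6, Y) (Function('l')(Y) = Add(Y, 6) = Add(6, Y))
t = 36 (t = Mul(-4, Mul(-3, 3)) = Mul(-4, -9) = 36)
Function('w')(O, F) = 13 (Function('w')(O, F) = Add(6, 7) = 13)
Mul(-1, Function('w')(Add(Mul(20, Pow(-16, -1)), Mul(2, Pow(30, -1))), t)) = Mul(-1, 13) = -13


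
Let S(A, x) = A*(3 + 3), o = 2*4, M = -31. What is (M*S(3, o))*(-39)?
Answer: 21762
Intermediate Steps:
o = 8
S(A, x) = 6*A (S(A, x) = A*6 = 6*A)
(M*S(3, o))*(-39) = -186*3*(-39) = -31*18*(-39) = -558*(-39) = 21762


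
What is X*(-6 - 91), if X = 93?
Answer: -9021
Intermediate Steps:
X*(-6 - 91) = 93*(-6 - 91) = 93*(-97) = -9021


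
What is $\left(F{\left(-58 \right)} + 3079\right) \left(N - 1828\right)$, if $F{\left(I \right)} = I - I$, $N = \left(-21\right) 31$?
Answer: $-7632841$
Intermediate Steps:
$N = -651$
$F{\left(I \right)} = 0$
$\left(F{\left(-58 \right)} + 3079\right) \left(N - 1828\right) = \left(0 + 3079\right) \left(-651 - 1828\right) = 3079 \left(-2479\right) = -7632841$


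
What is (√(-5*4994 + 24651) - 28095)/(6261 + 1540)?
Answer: -28095/7801 + I*√319/7801 ≈ -3.6015 + 0.0022895*I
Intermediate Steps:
(√(-5*4994 + 24651) - 28095)/(6261 + 1540) = (√(-24970 + 24651) - 28095)/7801 = (√(-319) - 28095)*(1/7801) = (I*√319 - 28095)*(1/7801) = (-28095 + I*√319)*(1/7801) = -28095/7801 + I*√319/7801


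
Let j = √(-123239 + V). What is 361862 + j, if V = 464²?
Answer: 361862 + √92057 ≈ 3.6217e+5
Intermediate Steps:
V = 215296
j = √92057 (j = √(-123239 + 215296) = √92057 ≈ 303.41)
361862 + j = 361862 + √92057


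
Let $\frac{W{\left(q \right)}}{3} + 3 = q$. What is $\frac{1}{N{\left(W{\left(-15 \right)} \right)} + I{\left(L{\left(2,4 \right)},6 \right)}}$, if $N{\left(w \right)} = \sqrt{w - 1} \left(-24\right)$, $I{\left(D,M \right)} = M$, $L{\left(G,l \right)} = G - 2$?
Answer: $\frac{1}{5286} + \frac{2 i \sqrt{55}}{2643} \approx 0.00018918 + 0.005612 i$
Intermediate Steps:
$L{\left(G,l \right)} = -2 + G$ ($L{\left(G,l \right)} = G - 2 = -2 + G$)
$W{\left(q \right)} = -9 + 3 q$
$N{\left(w \right)} = - 24 \sqrt{-1 + w}$ ($N{\left(w \right)} = \sqrt{-1 + w} \left(-24\right) = - 24 \sqrt{-1 + w}$)
$\frac{1}{N{\left(W{\left(-15 \right)} \right)} + I{\left(L{\left(2,4 \right)},6 \right)}} = \frac{1}{- 24 \sqrt{-1 + \left(-9 + 3 \left(-15\right)\right)} + 6} = \frac{1}{- 24 \sqrt{-1 - 54} + 6} = \frac{1}{- 24 \sqrt{-55} + 6} = \frac{1}{- 24 i \sqrt{55} + 6} = \frac{1}{6 - 24 i \sqrt{55}}$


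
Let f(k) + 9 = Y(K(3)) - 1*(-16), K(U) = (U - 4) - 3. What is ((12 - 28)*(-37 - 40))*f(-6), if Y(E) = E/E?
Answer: 9856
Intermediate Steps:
K(U) = -7 + U (K(U) = (-4 + U) - 3 = -7 + U)
Y(E) = 1
f(k) = 8 (f(k) = -9 + (1 - 1*(-16)) = -9 + (1 + 16) = -9 + 17 = 8)
((12 - 28)*(-37 - 40))*f(-6) = ((12 - 28)*(-37 - 40))*8 = -16*(-77)*8 = 1232*8 = 9856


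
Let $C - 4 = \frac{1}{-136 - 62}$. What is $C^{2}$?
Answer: $\frac{625681}{39204} \approx 15.96$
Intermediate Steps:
$C = \frac{791}{198}$ ($C = 4 + \frac{1}{-136 - 62} = 4 + \frac{1}{-198} = 4 - \frac{1}{198} = \frac{791}{198} \approx 3.9949$)
$C^{2} = \left(\frac{791}{198}\right)^{2} = \frac{625681}{39204}$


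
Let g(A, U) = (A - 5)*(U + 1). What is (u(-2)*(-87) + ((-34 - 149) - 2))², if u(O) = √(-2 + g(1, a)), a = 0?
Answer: -11189 + 32190*I*√6 ≈ -11189.0 + 78849.0*I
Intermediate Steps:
g(A, U) = (1 + U)*(-5 + A) (g(A, U) = (-5 + A)*(1 + U) = (1 + U)*(-5 + A))
u(O) = I*√6 (u(O) = √(-2 + (-5 + 1 - 5*0 + 1*0)) = √(-2 + (-5 + 1 + 0 + 0)) = √(-2 - 4) = √(-6) = I*√6)
(u(-2)*(-87) + ((-34 - 149) - 2))² = ((I*√6)*(-87) + ((-34 - 149) - 2))² = (-87*I*√6 + (-183 - 2))² = (-87*I*√6 - 185)² = (-185 - 87*I*√6)²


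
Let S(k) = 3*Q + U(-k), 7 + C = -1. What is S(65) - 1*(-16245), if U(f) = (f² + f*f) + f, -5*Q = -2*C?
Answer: 123102/5 ≈ 24620.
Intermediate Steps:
C = -8 (C = -7 - 1 = -8)
Q = -16/5 (Q = -(-2)*(-8)/5 = -⅕*16 = -16/5 ≈ -3.2000)
U(f) = f + 2*f² (U(f) = (f² + f²) + f = 2*f² + f = f + 2*f²)
S(k) = -48/5 - k*(1 - 2*k) (S(k) = 3*(-16/5) + (-k)*(1 + 2*(-k)) = -48/5 + (-k)*(1 - 2*k) = -48/5 - k*(1 - 2*k))
S(65) - 1*(-16245) = (-48/5 - 1*65 + 2*65²) - 1*(-16245) = (-48/5 - 65 + 2*4225) + 16245 = (-48/5 - 65 + 8450) + 16245 = 41877/5 + 16245 = 123102/5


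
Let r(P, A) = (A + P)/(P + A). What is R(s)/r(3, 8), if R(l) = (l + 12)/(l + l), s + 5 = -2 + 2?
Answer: -7/10 ≈ -0.70000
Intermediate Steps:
r(P, A) = 1 (r(P, A) = (A + P)/(A + P) = 1)
s = -5 (s = -5 + (-2 + 2) = -5 + 0 = -5)
R(l) = (12 + l)/(2*l) (R(l) = (12 + l)/((2*l)) = (12 + l)*(1/(2*l)) = (12 + l)/(2*l))
R(s)/r(3, 8) = ((½)*(12 - 5)/(-5))/1 = ((½)*(-⅕)*7)*1 = -7/10*1 = -7/10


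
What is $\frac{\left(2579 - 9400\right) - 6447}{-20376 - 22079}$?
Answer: $\frac{13268}{42455} \approx 0.31252$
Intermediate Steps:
$\frac{\left(2579 - 9400\right) - 6447}{-20376 - 22079} = \frac{\left(2579 - 9400\right) - 6447}{-42455} = \left(-6821 - 6447\right) \left(- \frac{1}{42455}\right) = \left(-13268\right) \left(- \frac{1}{42455}\right) = \frac{13268}{42455}$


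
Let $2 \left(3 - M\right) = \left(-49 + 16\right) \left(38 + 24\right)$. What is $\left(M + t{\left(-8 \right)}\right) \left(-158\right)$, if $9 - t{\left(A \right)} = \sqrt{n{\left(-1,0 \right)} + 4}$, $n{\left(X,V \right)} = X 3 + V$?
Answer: $-163372$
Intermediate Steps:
$n{\left(X,V \right)} = V + 3 X$ ($n{\left(X,V \right)} = 3 X + V = V + 3 X$)
$M = 1026$ ($M = 3 - \frac{\left(-49 + 16\right) \left(38 + 24\right)}{2} = 3 - \frac{\left(-33\right) 62}{2} = 3 - -1023 = 3 + 1023 = 1026$)
$t{\left(A \right)} = 8$ ($t{\left(A \right)} = 9 - \sqrt{\left(0 + 3 \left(-1\right)\right) + 4} = 9 - \sqrt{\left(0 - 3\right) + 4} = 9 - \sqrt{-3 + 4} = 9 - \sqrt{1} = 9 - 1 = 8$)
$\left(M + t{\left(-8 \right)}\right) \left(-158\right) = \left(1026 + 8\right) \left(-158\right) = 1034 \left(-158\right) = -163372$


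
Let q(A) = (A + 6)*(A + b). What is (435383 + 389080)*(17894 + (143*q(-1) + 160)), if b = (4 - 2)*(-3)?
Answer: 10758417687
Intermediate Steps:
b = -6 (b = 2*(-3) = -6)
q(A) = (-6 + A)*(6 + A) (q(A) = (A + 6)*(A - 6) = (6 + A)*(-6 + A) = (-6 + A)*(6 + A))
(435383 + 389080)*(17894 + (143*q(-1) + 160)) = (435383 + 389080)*(17894 + (143*(-36 + (-1)²) + 160)) = 824463*(17894 + (143*(-36 + 1) + 160)) = 824463*(17894 + (143*(-35) + 160)) = 824463*(17894 + (-5005 + 160)) = 824463*(17894 - 4845) = 824463*13049 = 10758417687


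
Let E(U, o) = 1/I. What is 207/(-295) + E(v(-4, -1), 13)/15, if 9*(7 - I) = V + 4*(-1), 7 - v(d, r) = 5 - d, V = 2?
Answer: -13278/19175 ≈ -0.69246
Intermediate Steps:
v(d, r) = 2 + d (v(d, r) = 7 - (5 - d) = 7 + (-5 + d) = 2 + d)
I = 65/9 (I = 7 - (2 + 4*(-1))/9 = 7 - (2 - 4)/9 = 7 - 1/9*(-2) = 7 + 2/9 = 65/9 ≈ 7.2222)
E(U, o) = 9/65 (E(U, o) = 1/(65/9) = 9/65)
207/(-295) + E(v(-4, -1), 13)/15 = 207/(-295) + (9/65)/15 = 207*(-1/295) + (9/65)*(1/15) = -207/295 + 3/325 = -13278/19175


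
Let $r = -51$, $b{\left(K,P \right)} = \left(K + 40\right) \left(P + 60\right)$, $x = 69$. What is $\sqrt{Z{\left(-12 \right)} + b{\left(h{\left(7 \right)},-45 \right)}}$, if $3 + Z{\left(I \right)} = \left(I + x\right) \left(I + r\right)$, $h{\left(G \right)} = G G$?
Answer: $3 i \sqrt{251} \approx 47.529 i$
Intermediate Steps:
$h{\left(G \right)} = G^{2}$
$b{\left(K,P \right)} = \left(40 + K\right) \left(60 + P\right)$
$Z{\left(I \right)} = -3 + \left(-51 + I\right) \left(69 + I\right)$ ($Z{\left(I \right)} = -3 + \left(I + 69\right) \left(I - 51\right) = -3 + \left(69 + I\right) \left(-51 + I\right) = -3 + \left(-51 + I\right) \left(69 + I\right)$)
$\sqrt{Z{\left(-12 \right)} + b{\left(h{\left(7 \right)},-45 \right)}} = \sqrt{\left(-3522 + \left(-12\right)^{2} + 18 \left(-12\right)\right) + \left(2400 + 40 \left(-45\right) + 60 \cdot 7^{2} + 7^{2} \left(-45\right)\right)} = \sqrt{\left(-3522 + 144 - 216\right) + \left(2400 - 1800 + 60 \cdot 49 + 49 \left(-45\right)\right)} = \sqrt{-3594 + \left(2400 - 1800 + 2940 - 2205\right)} = \sqrt{-3594 + 1335} = \sqrt{-2259} = 3 i \sqrt{251}$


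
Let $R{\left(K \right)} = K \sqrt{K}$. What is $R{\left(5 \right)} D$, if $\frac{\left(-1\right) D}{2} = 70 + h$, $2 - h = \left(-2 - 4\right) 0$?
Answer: $- 720 \sqrt{5} \approx -1610.0$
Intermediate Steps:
$h = 2$ ($h = 2 - \left(-2 - 4\right) 0 = 2 - \left(-6\right) 0 = 2 - 0 = 2 + 0 = 2$)
$D = -144$ ($D = - 2 \left(70 + 2\right) = \left(-2\right) 72 = -144$)
$R{\left(K \right)} = K^{\frac{3}{2}}$
$R{\left(5 \right)} D = 5^{\frac{3}{2}} \left(-144\right) = 5 \sqrt{5} \left(-144\right) = - 720 \sqrt{5}$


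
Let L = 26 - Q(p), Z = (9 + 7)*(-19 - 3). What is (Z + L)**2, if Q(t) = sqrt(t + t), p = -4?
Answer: 106268 + 1304*I*sqrt(2) ≈ 1.0627e+5 + 1844.1*I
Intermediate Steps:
Q(t) = sqrt(2)*sqrt(t) (Q(t) = sqrt(2*t) = sqrt(2)*sqrt(t))
Z = -352 (Z = 16*(-22) = -352)
L = 26 - 2*I*sqrt(2) (L = 26 - sqrt(2)*sqrt(-4) = 26 - sqrt(2)*2*I = 26 - 2*I*sqrt(2) ≈ 26.0 - 2.8284*I)
(Z + L)**2 = (-352 + (26 - 2*I*sqrt(2)))**2 = (-326 - 2*I*sqrt(2))**2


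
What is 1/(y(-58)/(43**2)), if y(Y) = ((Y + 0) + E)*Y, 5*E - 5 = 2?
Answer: 9245/16414 ≈ 0.56324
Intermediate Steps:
E = 7/5 (E = 1 + (1/5)*2 = 1 + 2/5 = 7/5 ≈ 1.4000)
y(Y) = Y*(7/5 + Y) (y(Y) = ((Y + 0) + 7/5)*Y = (Y + 7/5)*Y = (7/5 + Y)*Y = Y*(7/5 + Y))
1/(y(-58)/(43**2)) = 1/(((1/5)*(-58)*(7 + 5*(-58)))/(43**2)) = 1/(((1/5)*(-58)*(7 - 290))/1849) = 1/(((1/5)*(-58)*(-283))*(1/1849)) = 1/((16414/5)*(1/1849)) = 1/(16414/9245) = 9245/16414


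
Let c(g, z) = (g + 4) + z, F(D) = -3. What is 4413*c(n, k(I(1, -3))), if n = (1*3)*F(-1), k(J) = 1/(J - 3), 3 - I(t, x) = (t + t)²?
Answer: -92673/4 ≈ -23168.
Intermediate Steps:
I(t, x) = 3 - 4*t² (I(t, x) = 3 - (t + t)² = 3 - (2*t)² = 3 - 4*t²)
k(J) = 1/(-3 + J)
n = -9 (n = (1*3)*(-3) = 3*(-3) = -9)
c(g, z) = 4 + g + z (c(g, z) = (4 + g) + z = 4 + g + z)
4413*c(n, k(I(1, -3))) = 4413*(4 - 9 + 1/(-3 + (3 - 4*1²))) = 4413*(4 - 9 + 1/(-3 + (3 - 4*1))) = 4413*(4 - 9 + 1/(-3 + (3 - 4))) = 4413*(4 - 9 + 1/(-3 - 1)) = 4413*(4 - 9 + 1/(-4)) = 4413*(4 - 9 - ¼) = 4413*(-21/4) = -92673/4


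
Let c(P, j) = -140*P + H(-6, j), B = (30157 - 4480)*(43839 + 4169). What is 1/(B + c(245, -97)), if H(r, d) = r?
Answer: 1/1232667110 ≈ 8.1125e-10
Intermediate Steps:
B = 1232701416 (B = 25677*48008 = 1232701416)
c(P, j) = -6 - 140*P (c(P, j) = -140*P - 6 = -6 - 140*P)
1/(B + c(245, -97)) = 1/(1232701416 + (-6 - 140*245)) = 1/(1232701416 + (-6 - 34300)) = 1/(1232701416 - 34306) = 1/1232667110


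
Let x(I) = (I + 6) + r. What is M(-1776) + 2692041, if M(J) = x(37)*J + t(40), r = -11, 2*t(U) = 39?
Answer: 5270457/2 ≈ 2.6352e+6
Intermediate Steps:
t(U) = 39/2 (t(U) = (½)*39 = 39/2)
x(I) = -5 + I (x(I) = (I + 6) - 11 = (6 + I) - 11 = -5 + I)
M(J) = 39/2 + 32*J (M(J) = (-5 + 37)*J + 39/2 = 32*J + 39/2 = 39/2 + 32*J)
M(-1776) + 2692041 = (39/2 + 32*(-1776)) + 2692041 = (39/2 - 56832) + 2692041 = -113625/2 + 2692041 = 5270457/2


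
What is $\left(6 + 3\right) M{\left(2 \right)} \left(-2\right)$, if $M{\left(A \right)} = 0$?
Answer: $0$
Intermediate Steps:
$\left(6 + 3\right) M{\left(2 \right)} \left(-2\right) = \left(6 + 3\right) 0 \left(-2\right) = 9 \cdot 0 \left(-2\right) = 0 \left(-2\right) = 0$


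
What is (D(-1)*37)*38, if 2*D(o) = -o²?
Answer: -703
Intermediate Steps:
D(o) = -o²/2 (D(o) = (-o²)/2 = -o²/2)
(D(-1)*37)*38 = (-½*(-1)²*37)*38 = (-½*1*37)*38 = -½*37*38 = -37/2*38 = -703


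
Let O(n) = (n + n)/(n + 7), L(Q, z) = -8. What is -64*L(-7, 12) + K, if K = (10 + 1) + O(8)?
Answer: 7861/15 ≈ 524.07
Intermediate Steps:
O(n) = 2*n/(7 + n) (O(n) = (2*n)/(7 + n) = 2*n/(7 + n))
K = 181/15 (K = (10 + 1) + 2*8/(7 + 8) = 11 + 2*8/15 = 11 + 2*8*(1/15) = 11 + 16/15 = 181/15 ≈ 12.067)
-64*L(-7, 12) + K = -64*(-8) + 181/15 = 512 + 181/15 = 7861/15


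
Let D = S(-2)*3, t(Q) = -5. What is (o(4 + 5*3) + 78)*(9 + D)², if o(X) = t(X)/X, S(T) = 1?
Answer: 212688/19 ≈ 11194.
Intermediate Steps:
D = 3 (D = 1*3 = 3)
o(X) = -5/X
(o(4 + 5*3) + 78)*(9 + D)² = (-5/(4 + 5*3) + 78)*(9 + 3)² = (-5/(4 + 15) + 78)*12² = (-5/19 + 78)*144 = (1477/19)*144 = 212688/19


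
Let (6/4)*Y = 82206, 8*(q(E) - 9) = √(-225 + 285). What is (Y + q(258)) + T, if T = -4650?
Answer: 50163 + √15/4 ≈ 50164.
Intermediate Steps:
q(E) = 9 + √15/4 (q(E) = 9 + √(-225 + 285)/8 = 9 + √60/8 = 9 + (2*√15)/8 = 9 + √15/4)
Y = 54804 (Y = (⅔)*82206 = 54804)
(Y + q(258)) + T = (54804 + (9 + √15/4)) - 4650 = (54813 + √15/4) - 4650 = 50163 + √15/4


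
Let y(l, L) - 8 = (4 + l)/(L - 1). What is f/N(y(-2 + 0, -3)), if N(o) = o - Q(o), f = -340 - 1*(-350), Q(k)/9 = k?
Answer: -1/6 ≈ -0.16667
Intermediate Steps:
Q(k) = 9*k
f = 10 (f = -340 + 350 = 10)
y(l, L) = 8 + (4 + l)/(-1 + L) (y(l, L) = 8 + (4 + l)/(L - 1) = 8 + (4 + l)/(-1 + L))
N(o) = -8*o (N(o) = o - 9*o = -8*o)
f/N(y(-2 + 0, -3)) = 10/((-8*(-4 + (-2 + 0) + 8*(-3))/(-1 - 3))) = 10/((-8*(-4 - 2 - 24)/(-4))) = 10/((-(-2)*(-30))) = 10/((-8*15/2)) = 10/(-60) = 10*(-1/60) = -1/6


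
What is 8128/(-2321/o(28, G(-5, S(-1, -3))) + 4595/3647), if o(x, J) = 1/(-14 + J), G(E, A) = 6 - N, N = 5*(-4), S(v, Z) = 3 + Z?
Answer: -29642816/101571649 ≈ -0.29184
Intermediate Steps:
N = -20
G(E, A) = 26 (G(E, A) = 6 - 1*(-20) = 6 + 20 = 26)
8128/(-2321/o(28, G(-5, S(-1, -3))) + 4595/3647) = 8128/(-2321/(1/(-14 + 26)) + 4595/3647) = 8128/(-2321/(1/12) + 4595*(1/3647)) = 8128/(-2321/1/12 + 4595/3647) = 8128/(-2321*12 + 4595/3647) = 8128/(-27852 + 4595/3647) = 8128/(-101571649/3647) = 8128*(-3647/101571649) = -29642816/101571649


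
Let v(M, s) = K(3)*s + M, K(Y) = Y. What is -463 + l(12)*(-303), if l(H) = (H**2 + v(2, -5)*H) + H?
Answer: -463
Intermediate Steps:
v(M, s) = M + 3*s (v(M, s) = 3*s + M = M + 3*s)
l(H) = H**2 - 12*H (l(H) = (H**2 + (2 + 3*(-5))*H) + H = (H**2 + (2 - 15)*H) + H = (H**2 - 13*H) + H = H**2 - 12*H)
-463 + l(12)*(-303) = -463 + (12*(-12 + 12))*(-303) = -463 + (12*0)*(-303) = -463 + 0*(-303) = -463 + 0 = -463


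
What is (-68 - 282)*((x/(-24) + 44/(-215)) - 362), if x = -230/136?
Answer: 4447297505/35088 ≈ 1.2675e+5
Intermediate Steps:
x = -115/68 (x = -230*1/136 = -115/68 ≈ -1.6912)
(-68 - 282)*((x/(-24) + 44/(-215)) - 362) = (-68 - 282)*((-115/68/(-24) + 44/(-215)) - 362) = -350*((-115/68*(-1/24) + 44*(-1/215)) - 362) = -350*((115/1632 - 44/215) - 362) = -350*(-47083/350880 - 362) = -350*(-127065643/350880) = 4447297505/35088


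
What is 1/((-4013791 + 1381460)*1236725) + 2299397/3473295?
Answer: 213874769445622108/323063032326291075 ≈ 0.66202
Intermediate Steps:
1/((-4013791 + 1381460)*1236725) + 2299397/3473295 = (1/1236725)/(-2632331) + 2299397*(1/3473295) = -1/2632331*1/1236725 + 2299397/3473295 = -1/3255469555975 + 2299397/3473295 = 213874769445622108/323063032326291075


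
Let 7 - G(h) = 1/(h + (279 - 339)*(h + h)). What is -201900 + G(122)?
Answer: -2931082573/14518 ≈ -2.0189e+5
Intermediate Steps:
G(h) = 7 + 1/(119*h) (G(h) = 7 - 1/(h + (279 - 339)*(h + h)) = 7 - 1/(h - 120*h) = 7 - 1/((-119*h)) = 7 - (-1)/(119*h) = 7 + 1/(119*h))
-201900 + G(122) = -201900 + (7 + (1/119)/122) = -201900 + (7 + (1/119)*(1/122)) = -201900 + (7 + 1/14518) = -201900 + 101627/14518 = -2931082573/14518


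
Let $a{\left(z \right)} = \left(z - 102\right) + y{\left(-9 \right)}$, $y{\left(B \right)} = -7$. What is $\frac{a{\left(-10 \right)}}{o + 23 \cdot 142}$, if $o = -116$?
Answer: $- \frac{17}{450} \approx -0.037778$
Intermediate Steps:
$a{\left(z \right)} = -109 + z$ ($a{\left(z \right)} = \left(z - 102\right) - 7 = \left(-102 + z\right) - 7 = -109 + z$)
$\frac{a{\left(-10 \right)}}{o + 23 \cdot 142} = \frac{-109 - 10}{-116 + 23 \cdot 142} = - \frac{119}{-116 + 3266} = - \frac{119}{3150} = \left(-119\right) \frac{1}{3150} = - \frac{17}{450}$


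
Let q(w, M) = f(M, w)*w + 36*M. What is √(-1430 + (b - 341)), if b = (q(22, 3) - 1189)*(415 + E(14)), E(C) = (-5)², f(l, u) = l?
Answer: 3*I*√49819 ≈ 669.61*I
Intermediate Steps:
E(C) = 25
q(w, M) = 36*M + M*w (q(w, M) = M*w + 36*M = 36*M + M*w)
b = -446600 (b = (3*(36 + 22) - 1189)*(415 + 25) = (3*58 - 1189)*440 = (174 - 1189)*440 = -1015*440 = -446600)
√(-1430 + (b - 341)) = √(-1430 + (-446600 - 341)) = √(-1430 - 446941) = √(-448371) = 3*I*√49819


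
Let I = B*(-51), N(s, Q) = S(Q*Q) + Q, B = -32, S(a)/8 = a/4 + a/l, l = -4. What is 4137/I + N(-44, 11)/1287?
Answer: 161887/63648 ≈ 2.5435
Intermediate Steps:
S(a) = 0 (S(a) = 8*(a/4 + a/(-4)) = 8*(a*(¼) + a*(-¼)) = 8*(a/4 - a/4) = 8*0 = 0)
N(s, Q) = Q (N(s, Q) = 0 + Q = Q)
I = 1632 (I = -32*(-51) = 1632)
4137/I + N(-44, 11)/1287 = 4137/1632 + 11/1287 = 4137*(1/1632) + 11*(1/1287) = 1379/544 + 1/117 = 161887/63648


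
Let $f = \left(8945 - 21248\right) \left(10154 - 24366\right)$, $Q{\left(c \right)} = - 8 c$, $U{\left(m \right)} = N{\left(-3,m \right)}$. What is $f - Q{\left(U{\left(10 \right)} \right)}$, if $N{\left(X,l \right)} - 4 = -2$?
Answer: $174850252$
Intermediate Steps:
$N{\left(X,l \right)} = 2$ ($N{\left(X,l \right)} = 4 - 2 = 2$)
$U{\left(m \right)} = 2$
$f = 174850236$ ($f = \left(-12303\right) \left(-14212\right) = 174850236$)
$f - Q{\left(U{\left(10 \right)} \right)} = 174850236 - \left(-8\right) 2 = 174850236 - -16 = 174850236 + 16 = 174850252$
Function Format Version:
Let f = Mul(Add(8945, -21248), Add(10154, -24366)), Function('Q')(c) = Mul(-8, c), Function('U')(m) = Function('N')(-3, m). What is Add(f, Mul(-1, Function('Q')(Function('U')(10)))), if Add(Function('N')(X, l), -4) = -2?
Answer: 174850252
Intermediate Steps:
Function('N')(X, l) = 2 (Function('N')(X, l) = Add(4, -2) = 2)
Function('U')(m) = 2
f = 174850236 (f = Mul(-12303, -14212) = 174850236)
Add(f, Mul(-1, Function('Q')(Function('U')(10)))) = Add(174850236, Mul(-1, Mul(-8, 2))) = Add(174850236, Mul(-1, -16)) = Add(174850236, 16) = 174850252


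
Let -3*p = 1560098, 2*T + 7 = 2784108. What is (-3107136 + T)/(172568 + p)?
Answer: 10290513/2084788 ≈ 4.9360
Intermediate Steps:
T = 2784101/2 (T = -7/2 + (1/2)*2784108 = -7/2 + 1392054 = 2784101/2 ≈ 1.3921e+6)
p = -1560098/3 (p = -1/3*1560098 = -1560098/3 ≈ -5.2003e+5)
(-3107136 + T)/(172568 + p) = (-3107136 + 2784101/2)/(172568 - 1560098/3) = -3430171/(2*(-1042394/3)) = -3430171/2*(-3/1042394) = 10290513/2084788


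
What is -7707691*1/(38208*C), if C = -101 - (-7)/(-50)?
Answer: 192692275/96608928 ≈ 1.9946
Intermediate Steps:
C = -5057/50 (C = -101 - (-7)*(-1)/50 = -101 - 1*7/50 = -101 - 7/50 = -5057/50 ≈ -101.14)
-7707691*1/(38208*C) = -7707691/(-5057/50*192*199) = -7707691/((-485472/25*199)) = -7707691/(-96608928/25) = -7707691*(-25/96608928) = 192692275/96608928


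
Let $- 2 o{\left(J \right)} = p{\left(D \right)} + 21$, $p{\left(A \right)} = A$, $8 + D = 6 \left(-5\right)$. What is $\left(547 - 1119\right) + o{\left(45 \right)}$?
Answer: $- \frac{1127}{2} \approx -563.5$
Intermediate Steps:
$D = -38$ ($D = -8 + 6 \left(-5\right) = -8 - 30 = -38$)
$o{\left(J \right)} = \frac{17}{2}$ ($o{\left(J \right)} = - \frac{-38 + 21}{2} = \left(- \frac{1}{2}\right) \left(-17\right) = \frac{17}{2}$)
$\left(547 - 1119\right) + o{\left(45 \right)} = \left(547 - 1119\right) + \frac{17}{2} = -572 + \frac{17}{2} = - \frac{1127}{2}$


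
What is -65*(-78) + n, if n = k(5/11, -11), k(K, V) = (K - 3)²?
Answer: 614254/121 ≈ 5076.5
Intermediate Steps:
k(K, V) = (-3 + K)²
n = 784/121 (n = (-3 + 5/11)² = (-28/11)² = 784/121 ≈ 6.4793)
-65*(-78) + n = -65*(-78) + 784/121 = 5070 + 784/121 = 614254/121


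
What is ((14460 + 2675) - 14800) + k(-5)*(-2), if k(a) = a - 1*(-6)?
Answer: 2333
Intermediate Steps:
k(a) = 6 + a (k(a) = a + 6 = 6 + a)
((14460 + 2675) - 14800) + k(-5)*(-2) = ((14460 + 2675) - 14800) + (6 - 5)*(-2) = (17135 - 14800) + 1*(-2) = 2335 - 2 = 2333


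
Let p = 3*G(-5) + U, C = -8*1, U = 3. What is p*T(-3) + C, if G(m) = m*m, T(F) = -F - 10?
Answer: -554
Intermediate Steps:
T(F) = -10 - F
G(m) = m²
C = -8
p = 78 (p = 3*(-5)² + 3 = 3*25 + 3 = 75 + 3 = 78)
p*T(-3) + C = 78*(-10 - 1*(-3)) - 8 = 78*(-10 + 3) - 8 = 78*(-7) - 8 = -546 - 8 = -554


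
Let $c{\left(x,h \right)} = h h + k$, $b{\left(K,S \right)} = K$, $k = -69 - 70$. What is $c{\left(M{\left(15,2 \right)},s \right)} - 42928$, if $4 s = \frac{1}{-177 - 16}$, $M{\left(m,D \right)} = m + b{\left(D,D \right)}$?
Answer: $- \frac{25667242927}{595984} \approx -43067.0$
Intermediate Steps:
$k = -139$ ($k = -69 - 70 = -139$)
$M{\left(m,D \right)} = D + m$ ($M{\left(m,D \right)} = m + D = D + m$)
$s = - \frac{1}{772}$ ($s = \frac{1}{4 \left(-177 - 16\right)} = \frac{1}{4 \left(-193\right)} = \frac{1}{4} \left(- \frac{1}{193}\right) = - \frac{1}{772} \approx -0.0012953$)
$c{\left(x,h \right)} = -139 + h^{2}$ ($c{\left(x,h \right)} = h h - 139 = h^{2} - 139 = -139 + h^{2}$)
$c{\left(M{\left(15,2 \right)},s \right)} - 42928 = \left(-139 + \left(- \frac{1}{772}\right)^{2}\right) - 42928 = \left(-139 + \frac{1}{595984}\right) - 42928 = - \frac{82841775}{595984} - 42928 = - \frac{25667242927}{595984}$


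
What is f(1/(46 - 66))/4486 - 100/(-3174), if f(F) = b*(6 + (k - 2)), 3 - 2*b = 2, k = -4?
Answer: 50/1587 ≈ 0.031506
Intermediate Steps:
b = ½ (b = 3/2 - ½*2 = 3/2 - 1 = ½ ≈ 0.50000)
f(F) = 0 (f(F) = (6 + (-4 - 2))/2 = (6 - 6)/2 = (½)*0 = 0)
f(1/(46 - 66))/4486 - 100/(-3174) = 0/4486 - 100/(-3174) = 0*(1/4486) - 100*(-1/3174) = 0 + 50/1587 = 50/1587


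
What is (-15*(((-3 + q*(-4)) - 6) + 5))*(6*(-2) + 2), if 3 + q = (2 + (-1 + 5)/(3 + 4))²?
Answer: -135600/49 ≈ -2767.3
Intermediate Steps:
q = 177/49 (q = -3 + (2 + (-1 + 5)/(3 + 4))² = -3 + (2 + 4/7)² = -3 + (18/7)² = -3 + 324/49 = 177/49 ≈ 3.6122)
(-15*(((-3 + q*(-4)) - 6) + 5))*(6*(-2) + 2) = (-15*(((-3 + (177/49)*(-4)) - 6) + 5))*(6*(-2) + 2) = (-15*(((-3 - 708/49) - 6) + 5))*(-12 + 2) = -15*((-855/49 - 6) + 5)*(-10) = -15*(-1149/49 + 5)*(-10) = -15*(-904/49)*(-10) = (13560/49)*(-10) = -135600/49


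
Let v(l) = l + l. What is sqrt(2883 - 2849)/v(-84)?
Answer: -sqrt(34)/168 ≈ -0.034708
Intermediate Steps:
v(l) = 2*l
sqrt(2883 - 2849)/v(-84) = sqrt(2883 - 2849)/((2*(-84))) = sqrt(34)/(-168) = sqrt(34)*(-1/168) = -sqrt(34)/168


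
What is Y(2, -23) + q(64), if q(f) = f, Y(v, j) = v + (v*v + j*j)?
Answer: 599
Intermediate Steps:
Y(v, j) = v + j² + v² (Y(v, j) = v + (v² + j²) = v + (j² + v²) = v + j² + v²)
Y(2, -23) + q(64) = (2 + (-23)² + 2²) + 64 = (2 + 529 + 4) + 64 = 535 + 64 = 599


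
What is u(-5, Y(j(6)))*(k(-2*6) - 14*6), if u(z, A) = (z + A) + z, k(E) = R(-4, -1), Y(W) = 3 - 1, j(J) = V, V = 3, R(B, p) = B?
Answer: 704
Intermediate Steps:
j(J) = 3
Y(W) = 2
k(E) = -4
u(z, A) = A + 2*z (u(z, A) = (A + z) + z = A + 2*z)
u(-5, Y(j(6)))*(k(-2*6) - 14*6) = (2 + 2*(-5))*(-4 - 14*6) = (2 - 10)*(-4 - 84) = -8*(-88) = 704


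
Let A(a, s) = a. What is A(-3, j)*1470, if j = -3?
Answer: -4410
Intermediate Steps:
A(-3, j)*1470 = -3*1470 = -4410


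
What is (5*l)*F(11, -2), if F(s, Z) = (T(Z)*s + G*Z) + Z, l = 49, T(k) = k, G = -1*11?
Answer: -490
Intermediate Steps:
G = -11
F(s, Z) = -10*Z + Z*s (F(s, Z) = (Z*s - 11*Z) + Z = (-11*Z + Z*s) + Z = -10*Z + Z*s)
(5*l)*F(11, -2) = (5*49)*(-2*(-10 + 11)) = 245*(-2*1) = 245*(-2) = -490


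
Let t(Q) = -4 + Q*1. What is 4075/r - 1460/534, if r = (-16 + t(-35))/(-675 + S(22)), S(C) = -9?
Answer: 148833790/2937 ≈ 50675.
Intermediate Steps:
t(Q) = -4 + Q
r = 55/684 (r = (-16 + (-4 - 35))/(-675 - 9) = (-16 - 39)/(-684) = -55*(-1/684) = 55/684 ≈ 0.080409)
4075/r - 1460/534 = 4075/(55/684) - 1460/534 = 4075*(684/55) - 1460*1/534 = 557460/11 - 730/267 = 148833790/2937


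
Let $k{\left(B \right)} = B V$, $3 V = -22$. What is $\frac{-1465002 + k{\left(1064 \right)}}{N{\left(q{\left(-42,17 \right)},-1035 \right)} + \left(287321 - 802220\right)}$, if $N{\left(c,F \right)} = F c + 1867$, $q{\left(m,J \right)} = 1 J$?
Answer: $\frac{4418414}{1591881} \approx 2.7756$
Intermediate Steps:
$V = - \frac{22}{3}$ ($V = \frac{1}{3} \left(-22\right) = - \frac{22}{3} \approx -7.3333$)
$k{\left(B \right)} = - \frac{22 B}{3}$ ($k{\left(B \right)} = B \left(- \frac{22}{3}\right) = - \frac{22 B}{3}$)
$q{\left(m,J \right)} = J$
$N{\left(c,F \right)} = 1867 + F c$
$\frac{-1465002 + k{\left(1064 \right)}}{N{\left(q{\left(-42,17 \right)},-1035 \right)} + \left(287321 - 802220\right)} = \frac{-1465002 - \frac{23408}{3}}{\left(1867 - 17595\right) + \left(287321 - 802220\right)} = \frac{-1465002 - \frac{23408}{3}}{\left(1867 - 17595\right) - 514899} = - \frac{4418414}{3 \left(-15728 - 514899\right)} = - \frac{4418414}{3 \left(-530627\right)} = \left(- \frac{4418414}{3}\right) \left(- \frac{1}{530627}\right) = \frac{4418414}{1591881}$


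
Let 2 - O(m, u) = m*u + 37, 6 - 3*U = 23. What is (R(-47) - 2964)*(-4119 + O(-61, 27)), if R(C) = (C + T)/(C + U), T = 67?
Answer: 587104302/79 ≈ 7.4317e+6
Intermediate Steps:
U = -17/3 (U = 2 - 1/3*23 = 2 - 23/3 = -17/3 ≈ -5.6667)
R(C) = (67 + C)/(-17/3 + C) (R(C) = (C + 67)/(C - 17/3) = (67 + C)/(-17/3 + C))
O(m, u) = -35 - m*u (O(m, u) = 2 - (m*u + 37) = 2 - (37 + m*u) = 2 + (-37 - m*u) = -35 - m*u)
(R(-47) - 2964)*(-4119 + O(-61, 27)) = (3*(67 - 47)/(-17 + 3*(-47)) - 2964)*(-4119 + (-35 - 1*(-61)*27)) = (3*20/(-17 - 141) - 2964)*(-4119 + (-35 + 1647)) = (3*20/(-158) - 2964)*(-4119 + 1612) = (3*(-1/158)*20 - 2964)*(-2507) = (-30/79 - 2964)*(-2507) = -234186/79*(-2507) = 587104302/79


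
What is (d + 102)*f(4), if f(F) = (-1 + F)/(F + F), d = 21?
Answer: 369/8 ≈ 46.125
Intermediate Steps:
f(F) = (-1 + F)/(2*F) (f(F) = (-1 + F)/((2*F)) = (-1 + F)*(1/(2*F)) = (-1 + F)/(2*F))
(d + 102)*f(4) = (21 + 102)*((1/2)*(-1 + 4)/4) = 123*((1/2)*(1/4)*3) = 123*(3/8) = 369/8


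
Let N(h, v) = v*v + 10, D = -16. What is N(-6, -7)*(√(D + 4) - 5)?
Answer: -295 + 118*I*√3 ≈ -295.0 + 204.38*I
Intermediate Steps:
N(h, v) = 10 + v² (N(h, v) = v² + 10 = 10 + v²)
N(-6, -7)*(√(D + 4) - 5) = (10 + (-7)²)*(√(-16 + 4) - 5) = (10 + 49)*(√(-12) - 5) = 59*(2*I*√3 - 5) = 59*(-5 + 2*I*√3) = -295 + 118*I*√3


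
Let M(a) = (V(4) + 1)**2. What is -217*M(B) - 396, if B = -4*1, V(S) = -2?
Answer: -613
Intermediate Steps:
B = -4
M(a) = 1 (M(a) = (-2 + 1)**2 = (-1)**2 = 1)
-217*M(B) - 396 = -217*1 - 396 = -217 - 396 = -613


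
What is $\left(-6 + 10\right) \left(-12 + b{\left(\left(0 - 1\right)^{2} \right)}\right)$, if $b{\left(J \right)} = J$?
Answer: $-44$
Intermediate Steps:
$\left(-6 + 10\right) \left(-12 + b{\left(\left(0 - 1\right)^{2} \right)}\right) = \left(-6 + 10\right) \left(-12 + \left(0 - 1\right)^{2}\right) = 4 \left(-12 + \left(-1\right)^{2}\right) = 4 \left(-12 + 1\right) = 4 \left(-11\right) = -44$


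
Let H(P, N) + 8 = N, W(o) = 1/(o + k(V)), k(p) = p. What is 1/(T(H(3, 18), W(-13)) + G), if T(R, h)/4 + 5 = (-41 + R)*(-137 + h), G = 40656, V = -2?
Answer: 15/864484 ≈ 1.7351e-5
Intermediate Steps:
W(o) = 1/(-2 + o) (W(o) = 1/(o - 2) = 1/(-2 + o))
H(P, N) = -8 + N
T(R, h) = -20 + 4*(-137 + h)*(-41 + R) (T(R, h) = -20 + 4*((-41 + R)*(-137 + h)) = -20 + 4*((-137 + h)*(-41 + R)) = -20 + 4*(-137 + h)*(-41 + R))
1/(T(H(3, 18), W(-13)) + G) = 1/((22448 - 548*(-8 + 18) - 164/(-2 - 13) + 4*(-8 + 18)/(-2 - 13)) + 40656) = 1/((22448 - 548*10 - 164/(-15) + 4*10/(-15)) + 40656) = 1/((22448 - 5480 - 164*(-1/15) + 4*10*(-1/15)) + 40656) = 1/((22448 - 5480 + 164/15 - 8/3) + 40656) = 1/(254644/15 + 40656) = 1/(864484/15) = 15/864484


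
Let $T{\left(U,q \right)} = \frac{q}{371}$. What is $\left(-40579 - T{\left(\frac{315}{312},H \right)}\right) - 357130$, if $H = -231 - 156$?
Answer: $- \frac{147549652}{371} \approx -3.9771 \cdot 10^{5}$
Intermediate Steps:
$H = -387$ ($H = -231 - 156 = -387$)
$T{\left(U,q \right)} = \frac{q}{371}$ ($T{\left(U,q \right)} = q \frac{1}{371} = \frac{q}{371}$)
$\left(-40579 - T{\left(\frac{315}{312},H \right)}\right) - 357130 = \left(-40579 - \frac{1}{371} \left(-387\right)\right) - 357130 = \left(-40579 - - \frac{387}{371}\right) - 357130 = \left(-40579 + \frac{387}{371}\right) - 357130 = - \frac{15054422}{371} - 357130 = - \frac{147549652}{371}$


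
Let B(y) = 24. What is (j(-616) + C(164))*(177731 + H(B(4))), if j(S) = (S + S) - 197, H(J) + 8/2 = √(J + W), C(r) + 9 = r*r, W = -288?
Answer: 4524573966 + 50916*I*√66 ≈ 4.5246e+9 + 4.1364e+5*I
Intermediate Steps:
C(r) = -9 + r² (C(r) = -9 + r*r = -9 + r²)
H(J) = -4 + √(-288 + J) (H(J) = -4 + √(J - 288) = -4 + √(-288 + J))
j(S) = -197 + 2*S (j(S) = 2*S - 197 = -197 + 2*S)
(j(-616) + C(164))*(177731 + H(B(4))) = ((-197 + 2*(-616)) + (-9 + 164²))*(177731 + (-4 + √(-288 + 24))) = ((-197 - 1232) + (-9 + 26896))*(177731 + (-4 + √(-264))) = (-1429 + 26887)*(177731 + (-4 + 2*I*√66)) = 25458*(177727 + 2*I*√66) = 4524573966 + 50916*I*√66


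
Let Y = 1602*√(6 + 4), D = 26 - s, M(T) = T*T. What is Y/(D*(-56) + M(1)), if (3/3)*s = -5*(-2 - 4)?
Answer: 178*√10/25 ≈ 22.515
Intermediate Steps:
M(T) = T²
s = 30 (s = -5*(-2 - 4) = -5*(-6) = 30)
D = -4 (D = 26 - 1*30 = 26 - 30 = -4)
Y = 1602*√10 ≈ 5066.0
Y/(D*(-56) + M(1)) = (1602*√10)/(-4*(-56) + 1²) = (1602*√10)/(224 + 1) = (1602*√10)/225 = (1602*√10)*(1/225) = 178*√10/25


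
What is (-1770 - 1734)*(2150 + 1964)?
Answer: -14415456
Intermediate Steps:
(-1770 - 1734)*(2150 + 1964) = -3504*4114 = -14415456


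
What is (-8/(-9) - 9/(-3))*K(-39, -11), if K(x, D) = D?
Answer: -385/9 ≈ -42.778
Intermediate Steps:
(-8/(-9) - 9/(-3))*K(-39, -11) = (-8/(-9) - 9/(-3))*(-11) = (-8*(-1/9) - 9*(-1/3))*(-11) = (8/9 + 3)*(-11) = (35/9)*(-11) = -385/9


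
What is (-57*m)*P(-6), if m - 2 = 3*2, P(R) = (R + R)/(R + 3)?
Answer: -1824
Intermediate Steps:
P(R) = 2*R/(3 + R) (P(R) = (2*R)/(3 + R) = 2*R/(3 + R))
m = 8 (m = 2 + 3*2 = 2 + 6 = 8)
(-57*m)*P(-6) = (-57*8)*(2*(-6)/(3 - 6)) = -912*(-6)/(-3) = -912*(-6)*(-1)/3 = -456*4 = -1824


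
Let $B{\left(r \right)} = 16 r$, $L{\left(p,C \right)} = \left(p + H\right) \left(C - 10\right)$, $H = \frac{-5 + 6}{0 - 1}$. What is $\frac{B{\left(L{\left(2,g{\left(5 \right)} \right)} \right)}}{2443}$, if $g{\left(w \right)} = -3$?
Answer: $- \frac{208}{2443} \approx -0.085141$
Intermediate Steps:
$H = -1$ ($H = 1 \frac{1}{-1} = 1 \left(-1\right) = -1$)
$L{\left(p,C \right)} = \left(-1 + p\right) \left(-10 + C\right)$ ($L{\left(p,C \right)} = \left(p - 1\right) \left(C - 10\right) = \left(-1 + p\right) \left(-10 + C\right)$)
$\frac{B{\left(L{\left(2,g{\left(5 \right)} \right)} \right)}}{2443} = \frac{16 \left(10 - -3 - 20 - 6\right)}{2443} = 16 \left(10 + 3 - 20 - 6\right) \frac{1}{2443} = 16 \left(-13\right) \frac{1}{2443} = \left(-208\right) \frac{1}{2443} = - \frac{208}{2443}$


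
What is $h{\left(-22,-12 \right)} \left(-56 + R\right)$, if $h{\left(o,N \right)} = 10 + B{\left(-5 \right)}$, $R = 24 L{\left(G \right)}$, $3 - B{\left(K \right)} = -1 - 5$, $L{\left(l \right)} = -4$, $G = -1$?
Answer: $-2888$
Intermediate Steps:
$B{\left(K \right)} = 9$ ($B{\left(K \right)} = 3 - \left(-1 - 5\right) = 3 - -6 = 3 + 6 = 9$)
$R = -96$ ($R = 24 \left(-4\right) = -96$)
$h{\left(o,N \right)} = 19$ ($h{\left(o,N \right)} = 10 + 9 = 19$)
$h{\left(-22,-12 \right)} \left(-56 + R\right) = 19 \left(-56 - 96\right) = 19 \left(-152\right) = -2888$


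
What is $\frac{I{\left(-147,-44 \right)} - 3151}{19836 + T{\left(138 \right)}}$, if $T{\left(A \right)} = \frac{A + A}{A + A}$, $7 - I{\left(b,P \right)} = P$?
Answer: $- \frac{3100}{19837} \approx -0.15627$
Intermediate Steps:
$I{\left(b,P \right)} = 7 - P$
$T{\left(A \right)} = 1$ ($T{\left(A \right)} = \frac{2 A}{2 A} = 2 A \frac{1}{2 A} = 1$)
$\frac{I{\left(-147,-44 \right)} - 3151}{19836 + T{\left(138 \right)}} = \frac{\left(7 - -44\right) - 3151}{19836 + 1} = \frac{\left(7 + 44\right) - 3151}{19837} = \left(51 - 3151\right) \frac{1}{19837} = \left(-3100\right) \frac{1}{19837} = - \frac{3100}{19837}$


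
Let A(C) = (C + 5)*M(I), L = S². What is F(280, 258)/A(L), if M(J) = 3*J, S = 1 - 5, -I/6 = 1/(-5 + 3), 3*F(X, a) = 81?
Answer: ⅐ ≈ 0.14286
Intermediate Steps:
F(X, a) = 27 (F(X, a) = (⅓)*81 = 27)
I = 3 (I = -6/(-5 + 3) = -6/(-2) = -6*(-½) = 3)
S = -4
L = 16 (L = (-4)² = 16)
A(C) = 45 + 9*C (A(C) = (C + 5)*(3*3) = (5 + C)*9 = 45 + 9*C)
F(280, 258)/A(L) = 27/(45 + 9*16) = 27/(45 + 144) = 27/189 = 27*(1/189) = ⅐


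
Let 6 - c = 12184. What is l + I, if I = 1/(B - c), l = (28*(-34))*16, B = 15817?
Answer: -426419839/27995 ≈ -15232.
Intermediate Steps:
c = -12178 (c = 6 - 1*12184 = 6 - 12184 = -12178)
l = -15232 (l = -952*16 = -15232)
I = 1/27995 (I = 1/(15817 - 1*(-12178)) = 1/(15817 + 12178) = 1/27995 ≈ 3.5721e-5)
l + I = -15232 + 1/27995 = -426419839/27995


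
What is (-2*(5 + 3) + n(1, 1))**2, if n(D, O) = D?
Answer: 225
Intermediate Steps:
(-2*(5 + 3) + n(1, 1))**2 = (-2*(5 + 3) + 1)**2 = (-2*8 + 1)**2 = (-16 + 1)**2 = (-15)**2 = 225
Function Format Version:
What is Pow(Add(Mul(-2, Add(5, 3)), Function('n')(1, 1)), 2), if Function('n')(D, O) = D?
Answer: 225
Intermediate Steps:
Pow(Add(Mul(-2, Add(5, 3)), Function('n')(1, 1)), 2) = Pow(Add(Mul(-2, Add(5, 3)), 1), 2) = Pow(Add(Mul(-2, 8), 1), 2) = Pow(Add(-16, 1), 2) = Pow(-15, 2) = 225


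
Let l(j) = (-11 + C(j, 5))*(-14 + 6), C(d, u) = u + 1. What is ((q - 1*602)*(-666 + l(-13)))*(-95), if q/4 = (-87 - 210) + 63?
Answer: -91464860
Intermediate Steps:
C(d, u) = 1 + u
l(j) = 40 (l(j) = (-11 + (1 + 5))*(-14 + 6) = (-11 + 6)*(-8) = -5*(-8) = 40)
q = -936 (q = 4*((-87 - 210) + 63) = 4*(-297 + 63) = 4*(-234) = -936)
((q - 1*602)*(-666 + l(-13)))*(-95) = ((-936 - 1*602)*(-666 + 40))*(-95) = ((-936 - 602)*(-626))*(-95) = -1538*(-626)*(-95) = 962788*(-95) = -91464860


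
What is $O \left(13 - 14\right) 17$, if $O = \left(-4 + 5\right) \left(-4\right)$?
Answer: $68$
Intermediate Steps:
$O = -4$ ($O = 1 \left(-4\right) = -4$)
$O \left(13 - 14\right) 17 = - 4 \left(13 - 14\right) 17 = - 4 \left(\left(-1\right) 17\right) = \left(-4\right) \left(-17\right) = 68$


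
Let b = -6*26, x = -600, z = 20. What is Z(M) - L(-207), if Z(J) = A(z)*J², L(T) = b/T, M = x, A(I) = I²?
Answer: 9935999948/69 ≈ 1.4400e+8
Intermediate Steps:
b = -156
M = -600
L(T) = -156/T
Z(J) = 400*J² (Z(J) = 20²*J² = 400*J²)
Z(M) - L(-207) = 400*(-600)² - (-156)/(-207) = 400*360000 - (-156)*(-1)/207 = 144000000 - 1*52/69 = 144000000 - 52/69 = 9935999948/69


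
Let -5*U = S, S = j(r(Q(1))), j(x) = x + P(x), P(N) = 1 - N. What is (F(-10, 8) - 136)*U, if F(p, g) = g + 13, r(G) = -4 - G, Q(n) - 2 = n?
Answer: 23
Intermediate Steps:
Q(n) = 2 + n
F(p, g) = 13 + g
j(x) = 1 (j(x) = x + (1 - x) = 1)
S = 1
U = -1/5 (U = -1/5*1 = -1/5 ≈ -0.20000)
(F(-10, 8) - 136)*U = ((13 + 8) - 136)*(-1/5) = (21 - 136)*(-1/5) = -115*(-1/5) = 23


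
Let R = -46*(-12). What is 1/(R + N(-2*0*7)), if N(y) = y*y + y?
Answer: 1/552 ≈ 0.0018116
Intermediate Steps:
N(y) = y + y² (N(y) = y² + y = y + y²)
R = 552
1/(R + N(-2*0*7)) = 1/(552 + (-2*0*7)*(1 - 2*0*7)) = 1/(552 + (0*7)*(1 + 0*7)) = 1/(552 + 0*(1 + 0)) = 1/(552 + 0*1) = 1/(552 + 0) = 1/552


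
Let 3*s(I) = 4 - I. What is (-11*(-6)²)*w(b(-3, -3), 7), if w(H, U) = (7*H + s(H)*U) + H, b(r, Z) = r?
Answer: 3036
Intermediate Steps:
s(I) = 4/3 - I/3 (s(I) = (4 - I)/3 = 4/3 - I/3)
w(H, U) = 8*H + U*(4/3 - H/3) (w(H, U) = (7*H + (4/3 - H/3)*U) + H = (7*H + U*(4/3 - H/3)) + H = 8*H + U*(4/3 - H/3))
(-11*(-6)²)*w(b(-3, -3), 7) = (-11*(-6)²)*(8*(-3) - ⅓*7*(-4 - 3)) = (-11*36)*(-24 - ⅓*7*(-7)) = -396*(-24 + 49/3) = -396*(-23/3) = 3036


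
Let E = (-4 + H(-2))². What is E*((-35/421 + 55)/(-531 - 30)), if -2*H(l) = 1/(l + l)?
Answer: -81685/55572 ≈ -1.4699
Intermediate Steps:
H(l) = -1/(4*l) (H(l) = -1/(2*(l + l)) = -1/(2*l)/2 = -1/(4*l))
E = 961/64 (E = (-4 - ¼/(-2))² = (-4 - ¼*(-½))² = (-4 + ⅛)² = (-31/8)² = 961/64 ≈ 15.016)
E*((-35/421 + 55)/(-531 - 30)) = 961*((-35/421 + 55)/(-531 - 30))/64 = 961*((-35*1/421 + 55)/(-561))/64 = 961*((-35/421 + 55)*(-1/561))/64 = 961*((23120/421)*(-1/561))/64 = (961/64)*(-1360/13893) = -81685/55572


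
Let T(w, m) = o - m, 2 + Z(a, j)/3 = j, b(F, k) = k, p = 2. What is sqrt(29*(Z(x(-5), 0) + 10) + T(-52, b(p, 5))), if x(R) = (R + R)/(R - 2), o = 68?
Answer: sqrt(179) ≈ 13.379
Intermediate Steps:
x(R) = 2*R/(-2 + R) (x(R) = (2*R)/(-2 + R) = 2*R/(-2 + R))
Z(a, j) = -6 + 3*j
T(w, m) = 68 - m
sqrt(29*(Z(x(-5), 0) + 10) + T(-52, b(p, 5))) = sqrt(29*((-6 + 3*0) + 10) + (68 - 1*5)) = sqrt(29*((-6 + 0) + 10) + (68 - 5)) = sqrt(29*(-6 + 10) + 63) = sqrt(29*4 + 63) = sqrt(116 + 63) = sqrt(179)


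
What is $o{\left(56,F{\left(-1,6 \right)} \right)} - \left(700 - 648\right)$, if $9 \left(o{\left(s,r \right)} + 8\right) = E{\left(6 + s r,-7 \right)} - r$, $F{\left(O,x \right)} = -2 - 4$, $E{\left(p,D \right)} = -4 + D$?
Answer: $- \frac{545}{9} \approx -60.556$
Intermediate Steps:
$F{\left(O,x \right)} = -6$
$o{\left(s,r \right)} = - \frac{83}{9} - \frac{r}{9}$ ($o{\left(s,r \right)} = -8 + \frac{\left(-4 - 7\right) - r}{9} = -8 + \frac{-11 - r}{9} = -8 - \left(\frac{11}{9} + \frac{r}{9}\right) = - \frac{83}{9} - \frac{r}{9}$)
$o{\left(56,F{\left(-1,6 \right)} \right)} - \left(700 - 648\right) = \left(- \frac{83}{9} - - \frac{2}{3}\right) - \left(700 - 648\right) = \left(- \frac{83}{9} + \frac{2}{3}\right) - \left(700 - 648\right) = - \frac{77}{9} - 52 = - \frac{545}{9}$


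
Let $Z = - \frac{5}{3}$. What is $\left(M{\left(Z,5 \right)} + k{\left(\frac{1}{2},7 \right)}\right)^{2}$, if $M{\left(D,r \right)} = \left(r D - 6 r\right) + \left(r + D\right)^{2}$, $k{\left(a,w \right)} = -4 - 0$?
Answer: $\frac{78961}{81} \approx 974.83$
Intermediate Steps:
$k{\left(a,w \right)} = -4$ ($k{\left(a,w \right)} = -4 + 0 = -4$)
$Z = - \frac{5}{3}$ ($Z = \left(-5\right) \frac{1}{3} = - \frac{5}{3} \approx -1.6667$)
$M{\left(D,r \right)} = \left(D + r\right)^{2} - 6 r + D r$ ($M{\left(D,r \right)} = \left(D r - 6 r\right) + \left(D + r\right)^{2} = \left(- 6 r + D r\right) + \left(D + r\right)^{2} = \left(D + r\right)^{2} - 6 r + D r$)
$\left(M{\left(Z,5 \right)} + k{\left(\frac{1}{2},7 \right)}\right)^{2} = \left(\left(\left(- \frac{5}{3} + 5\right)^{2} - 30 - \frac{25}{3}\right) - 4\right)^{2} = \left(\left(\left(\frac{10}{3}\right)^{2} - 30 - \frac{25}{3}\right) - 4\right)^{2} = \left(\left(\frac{100}{9} - 30 - \frac{25}{3}\right) - 4\right)^{2} = \left(- \frac{245}{9} - 4\right)^{2} = \left(- \frac{281}{9}\right)^{2} = \frac{78961}{81}$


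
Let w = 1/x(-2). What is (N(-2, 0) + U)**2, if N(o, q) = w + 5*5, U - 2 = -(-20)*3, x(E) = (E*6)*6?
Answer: 39225169/5184 ≈ 7566.6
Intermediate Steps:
x(E) = 36*E (x(E) = (6*E)*6 = 36*E)
U = 62 (U = 2 - (-20)*3 = 2 - 5*(-12) = 2 + 60 = 62)
w = -1/72 (w = 1/(36*(-2)) = 1/(-72) = -1/72 ≈ -0.013889)
N(o, q) = 1799/72 (N(o, q) = -1/72 + 5*5 = -1/72 + 25 = 1799/72)
(N(-2, 0) + U)**2 = (1799/72 + 62)**2 = (6263/72)**2 = 39225169/5184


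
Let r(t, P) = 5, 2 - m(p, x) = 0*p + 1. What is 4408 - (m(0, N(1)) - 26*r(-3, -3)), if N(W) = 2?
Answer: 4537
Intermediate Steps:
m(p, x) = 1 (m(p, x) = 2 - (0*p + 1) = 2 - (0 + 1) = 2 - 1*1 = 2 - 1 = 1)
4408 - (m(0, N(1)) - 26*r(-3, -3)) = 4408 - (1 - 26*5) = 4408 - (1 - 130) = 4408 - 1*(-129) = 4408 + 129 = 4537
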